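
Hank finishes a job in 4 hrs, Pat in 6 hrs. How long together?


Hank's rate: 1/4 of the job per hour
Pat's rate: 1/6 of the job per hour
Combined rate: 1/4 + 1/6 = 5/12 per hour
Time = 1 / (5/12) = 12/5 = 2.4 hours

2.4 hours


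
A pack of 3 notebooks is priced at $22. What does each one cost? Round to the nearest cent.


Total cost: $22
Number of items: 3
Unit price: $22 / 3 = $7.3333... ≈ $7.33

$7.33


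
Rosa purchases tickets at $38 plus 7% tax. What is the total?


Calculate the tax:
7% of $38 = $2.66
Add tax to price:
$38 + $2.66 = $40.66

$40.66


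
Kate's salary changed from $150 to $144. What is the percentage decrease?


Find the absolute change:
|144 - 150| = 6
Divide by original and multiply by 100:
6 / 150 x 100 = 4%

4%


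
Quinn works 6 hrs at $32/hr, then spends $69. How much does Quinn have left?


Calculate earnings:
6 x $32 = $192
Subtract spending:
$192 - $69 = $123

$123


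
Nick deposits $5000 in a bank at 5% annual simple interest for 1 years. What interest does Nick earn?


Use the formula I = P x R x T / 100
P x R x T = 5000 x 5 x 1 = 25000
I = 25000 / 100 = $250

$250


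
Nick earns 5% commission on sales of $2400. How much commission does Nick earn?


Convert rate to decimal:
5% = 0.05
Multiply by sales:
$2400 x 0.05 = $120

$120


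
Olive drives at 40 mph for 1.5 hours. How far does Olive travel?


Use the formula: distance = speed x time
Speed = 40 mph, Time = 1.5 hours
40 x 1.5 = 60 miles

60 miles


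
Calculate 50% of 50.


Convert percentage to decimal:
50% = 0.5
Multiply:
50 x 0.5 = 25

25


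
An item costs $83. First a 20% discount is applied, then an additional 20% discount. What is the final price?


First discount:
20% of $83 = $16.60
Price after first discount:
$83 - $16.60 = $66.40
Second discount:
20% of $66.40 = $13.28
Final price:
$66.40 - $13.28 = $53.12

$53.12


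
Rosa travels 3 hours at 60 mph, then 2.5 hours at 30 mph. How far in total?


Leg 1 distance:
60 x 3 = 180 miles
Leg 2 distance:
30 x 2.5 = 75 miles
Total distance:
180 + 75 = 255 miles

255 miles


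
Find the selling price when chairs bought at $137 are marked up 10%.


Calculate the markup amount:
10% of $137 = $13.70
Add to cost:
$137 + $13.70 = $150.70

$150.70


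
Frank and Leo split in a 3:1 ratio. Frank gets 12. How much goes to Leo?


Find the multiplier:
12 / 3 = 4
Apply to Leo's share:
1 x 4 = 4

4


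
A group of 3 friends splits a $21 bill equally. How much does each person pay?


Total bill: $21
Number of people: 3
Each pays: $21 / 3 = $7

$7


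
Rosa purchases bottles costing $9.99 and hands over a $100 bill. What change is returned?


Start with the amount paid:
$100
Subtract the price:
$100 - $9.99 = $90.01

$90.01


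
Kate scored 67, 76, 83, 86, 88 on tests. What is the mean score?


Add the scores:
67 + 76 + 83 + 86 + 88 = 400
Divide by the number of tests:
400 / 5 = 80

80


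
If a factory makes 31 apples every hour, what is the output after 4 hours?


Production rate: 31 apples per hour
Time: 4 hours
Total: 31 x 4 = 124 apples

124 apples


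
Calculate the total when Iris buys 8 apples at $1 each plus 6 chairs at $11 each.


Cost of apples:
8 x $1 = $8
Cost of chairs:
6 x $11 = $66
Add both:
$8 + $66 = $74

$74


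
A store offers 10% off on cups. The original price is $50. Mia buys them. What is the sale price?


Calculate the discount amount:
10% of $50 = $5
Subtract from original:
$50 - $5 = $45

$45


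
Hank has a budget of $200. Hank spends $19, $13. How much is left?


Add up expenses:
$19 + $13 = $32
Subtract from budget:
$200 - $32 = $168

$168


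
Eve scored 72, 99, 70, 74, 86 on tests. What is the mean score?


Add the scores:
72 + 99 + 70 + 74 + 86 = 401
Divide by the number of tests:
401 / 5 = 80.2

80.2


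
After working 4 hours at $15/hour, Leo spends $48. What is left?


Calculate earnings:
4 x $15 = $60
Subtract spending:
$60 - $48 = $12

$12


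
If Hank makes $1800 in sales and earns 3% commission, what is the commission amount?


Convert rate to decimal:
3% = 0.03
Multiply by sales:
$1800 x 0.03 = $54

$54


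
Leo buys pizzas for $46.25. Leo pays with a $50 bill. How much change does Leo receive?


Start with the amount paid:
$50
Subtract the price:
$50 - $46.25 = $3.75

$3.75


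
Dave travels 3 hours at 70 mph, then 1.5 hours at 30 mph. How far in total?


Leg 1 distance:
70 x 3 = 210 miles
Leg 2 distance:
30 x 1.5 = 45 miles
Total distance:
210 + 45 = 255 miles

255 miles


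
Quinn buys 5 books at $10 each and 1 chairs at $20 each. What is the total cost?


Cost of books:
5 x $10 = $50
Cost of chairs:
1 x $20 = $20
Add both:
$50 + $20 = $70

$70


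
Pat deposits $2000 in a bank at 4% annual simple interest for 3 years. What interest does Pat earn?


Use the formula I = P x R x T / 100
P x R x T = 2000 x 4 x 3 = 24000
I = 24000 / 100 = $240

$240


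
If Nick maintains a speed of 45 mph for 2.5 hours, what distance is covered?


Use the formula: distance = speed x time
Speed = 45 mph, Time = 2.5 hours
45 x 2.5 = 112.5 miles

112.5 miles


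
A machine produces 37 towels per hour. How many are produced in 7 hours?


Production rate: 37 towels per hour
Time: 7 hours
Total: 37 x 7 = 259 towels

259 towels


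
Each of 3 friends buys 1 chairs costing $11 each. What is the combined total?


Cost per person:
1 x $11 = $11
Group total:
3 x $11 = $33

$33


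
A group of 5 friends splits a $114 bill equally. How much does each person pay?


Total bill: $114
Number of people: 5
Each pays: $114 / 5 = $22.80

$22.80


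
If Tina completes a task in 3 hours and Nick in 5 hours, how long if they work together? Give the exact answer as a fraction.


Tina's rate: 1/3 of the job per hour
Nick's rate: 1/5 of the job per hour
Combined rate: 1/3 + 1/5 = 8/15 per hour
Time = 1 / (8/15) = 15/8 hours (≈ 1.88 hours)

15/8 hours


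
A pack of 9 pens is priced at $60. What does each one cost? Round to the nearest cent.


Total cost: $60
Number of items: 9
Unit price: $60 / 9 = $6.6666... ≈ $6.67

$6.67


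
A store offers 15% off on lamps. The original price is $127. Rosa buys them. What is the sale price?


Calculate the discount amount:
15% of $127 = $19.05
Subtract from original:
$127 - $19.05 = $107.95

$107.95


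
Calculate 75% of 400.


Convert percentage to decimal:
75% = 0.75
Multiply:
400 x 0.75 = 300

300


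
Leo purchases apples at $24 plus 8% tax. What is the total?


Calculate the tax:
8% of $24 = $1.92
Add tax to price:
$24 + $1.92 = $25.92

$25.92


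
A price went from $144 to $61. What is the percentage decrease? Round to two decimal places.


Find the absolute change:
|61 - 144| = 83
Divide by original and multiply by 100:
83 / 144 x 100 = 57.6388...% ≈ 57.64%

57.64%


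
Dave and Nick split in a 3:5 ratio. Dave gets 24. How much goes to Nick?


Find the multiplier:
24 / 3 = 8
Apply to Nick's share:
5 x 8 = 40

40


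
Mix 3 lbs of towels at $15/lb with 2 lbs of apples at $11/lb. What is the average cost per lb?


Cost of towels:
3 x $15 = $45
Cost of apples:
2 x $11 = $22
Total cost: $45 + $22 = $67
Total weight: 5 lbs
Average: $67 / 5 = $13.40/lb

$13.40/lb


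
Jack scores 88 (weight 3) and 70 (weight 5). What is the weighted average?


Weighted sum:
3 x 88 + 5 x 70 = 614
Total weight:
3 + 5 = 8
Weighted average:
614 / 8 = 76.75

76.75


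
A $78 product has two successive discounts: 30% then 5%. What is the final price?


First discount:
30% of $78 = $23.40
Price after first discount:
$78 - $23.40 = $54.60
Second discount:
5% of $54.60 = $2.73
Final price:
$54.60 - $2.73 = $51.87

$51.87


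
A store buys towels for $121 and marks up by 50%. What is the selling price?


Calculate the markup amount:
50% of $121 = $60.50
Add to cost:
$121 + $60.50 = $181.50

$181.50


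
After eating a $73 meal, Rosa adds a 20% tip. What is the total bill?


Calculate the tip:
20% of $73 = $14.60
Add tip to meal cost:
$73 + $14.60 = $87.60

$87.60


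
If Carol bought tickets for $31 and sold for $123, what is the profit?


Selling price = $123
Cost price = $31
Profit = selling price - cost price:
Profit = $123 - $31 = $92

$92


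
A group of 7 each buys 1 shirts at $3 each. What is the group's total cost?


Cost per person:
1 x $3 = $3
Group total:
7 x $3 = $21

$21


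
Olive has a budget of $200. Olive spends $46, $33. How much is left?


Add up expenses:
$46 + $33 = $79
Subtract from budget:
$200 - $79 = $121

$121


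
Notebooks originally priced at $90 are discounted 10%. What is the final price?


Calculate the discount amount:
10% of $90 = $9
Subtract from original:
$90 - $9 = $81

$81


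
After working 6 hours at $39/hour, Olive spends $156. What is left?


Calculate earnings:
6 x $39 = $234
Subtract spending:
$234 - $156 = $78

$78


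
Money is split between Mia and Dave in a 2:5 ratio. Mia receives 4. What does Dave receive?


Find the multiplier:
4 / 2 = 2
Apply to Dave's share:
5 x 2 = 10

10


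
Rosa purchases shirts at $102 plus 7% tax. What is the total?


Calculate the tax:
7% of $102 = $7.14
Add tax to price:
$102 + $7.14 = $109.14

$109.14


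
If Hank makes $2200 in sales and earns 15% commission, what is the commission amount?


Convert rate to decimal:
15% = 0.15
Multiply by sales:
$2200 x 0.15 = $330

$330


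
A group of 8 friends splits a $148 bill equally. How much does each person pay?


Total bill: $148
Number of people: 8
Each pays: $148 / 8 = $18.50

$18.50


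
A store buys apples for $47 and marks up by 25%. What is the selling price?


Calculate the markup amount:
25% of $47 = $11.75
Add to cost:
$47 + $11.75 = $58.75

$58.75


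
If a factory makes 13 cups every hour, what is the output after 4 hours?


Production rate: 13 cups per hour
Time: 4 hours
Total: 13 x 4 = 52 cups

52 cups


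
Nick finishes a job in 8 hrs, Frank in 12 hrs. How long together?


Nick's rate: 1/8 of the job per hour
Frank's rate: 1/12 of the job per hour
Combined rate: 1/8 + 1/12 = 5/24 per hour
Time = 1 / (5/24) = 24/5 = 4.8 hours

4.8 hours


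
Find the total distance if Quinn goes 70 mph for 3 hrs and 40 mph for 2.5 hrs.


Leg 1 distance:
70 x 3 = 210 miles
Leg 2 distance:
40 x 2.5 = 100 miles
Total distance:
210 + 100 = 310 miles

310 miles


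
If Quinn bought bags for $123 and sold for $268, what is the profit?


Selling price = $268
Cost price = $123
Profit = selling price - cost price:
Profit = $268 - $123 = $145

$145


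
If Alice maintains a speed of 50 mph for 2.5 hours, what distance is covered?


Use the formula: distance = speed x time
Speed = 50 mph, Time = 2.5 hours
50 x 2.5 = 125 miles

125 miles


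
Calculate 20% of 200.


Convert percentage to decimal:
20% = 0.2
Multiply:
200 x 0.2 = 40

40


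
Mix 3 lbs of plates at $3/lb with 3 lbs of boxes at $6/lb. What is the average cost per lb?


Cost of plates:
3 x $3 = $9
Cost of boxes:
3 x $6 = $18
Total cost: $9 + $18 = $27
Total weight: 6 lbs
Average: $27 / 6 = $4.50/lb

$4.50/lb


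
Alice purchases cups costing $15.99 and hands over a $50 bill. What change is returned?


Start with the amount paid:
$50
Subtract the price:
$50 - $15.99 = $34.01

$34.01


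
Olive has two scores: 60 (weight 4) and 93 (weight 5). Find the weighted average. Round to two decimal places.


Weighted sum:
4 x 60 + 5 x 93 = 705
Total weight:
4 + 5 = 9
Weighted average:
705 / 9 = 78.3333... ≈ 78.33

78.33


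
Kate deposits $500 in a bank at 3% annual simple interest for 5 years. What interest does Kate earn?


Use the formula I = P x R x T / 100
P x R x T = 500 x 3 x 5 = 7500
I = 7500 / 100 = $75

$75


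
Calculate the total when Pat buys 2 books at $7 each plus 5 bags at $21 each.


Cost of books:
2 x $7 = $14
Cost of bags:
5 x $21 = $105
Add both:
$14 + $105 = $119

$119


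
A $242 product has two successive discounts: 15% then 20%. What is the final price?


First discount:
15% of $242 = $36.30
Price after first discount:
$242 - $36.30 = $205.70
Second discount:
20% of $205.70 = $41.14
Final price:
$205.70 - $41.14 = $164.56

$164.56


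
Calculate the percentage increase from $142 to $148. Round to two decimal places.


Find the absolute change:
|148 - 142| = 6
Divide by original and multiply by 100:
6 / 142 x 100 = 4.2253...% ≈ 4.23%

4.23%


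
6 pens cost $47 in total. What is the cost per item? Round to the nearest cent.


Total cost: $47
Number of items: 6
Unit price: $47 / 6 = $7.8333... ≈ $7.83

$7.83


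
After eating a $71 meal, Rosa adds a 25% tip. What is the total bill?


Calculate the tip:
25% of $71 = $17.75
Add tip to meal cost:
$71 + $17.75 = $88.75

$88.75


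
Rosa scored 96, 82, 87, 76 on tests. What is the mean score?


Add the scores:
96 + 82 + 87 + 76 = 341
Divide by the number of tests:
341 / 4 = 85.25

85.25


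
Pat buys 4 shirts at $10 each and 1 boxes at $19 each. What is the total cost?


Cost of shirts:
4 x $10 = $40
Cost of boxes:
1 x $19 = $19
Add both:
$40 + $19 = $59

$59


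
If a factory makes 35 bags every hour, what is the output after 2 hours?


Production rate: 35 bags per hour
Time: 2 hours
Total: 35 x 2 = 70 bags

70 bags


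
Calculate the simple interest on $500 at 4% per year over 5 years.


Use the formula I = P x R x T / 100
P x R x T = 500 x 4 x 5 = 10000
I = 10000 / 100 = $100

$100


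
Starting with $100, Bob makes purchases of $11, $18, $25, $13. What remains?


Add up expenses:
$11 + $18 + $25 + $13 = $67
Subtract from budget:
$100 - $67 = $33

$33


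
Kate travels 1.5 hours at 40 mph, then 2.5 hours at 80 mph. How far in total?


Leg 1 distance:
40 x 1.5 = 60 miles
Leg 2 distance:
80 x 2.5 = 200 miles
Total distance:
60 + 200 = 260 miles

260 miles


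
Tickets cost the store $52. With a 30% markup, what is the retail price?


Calculate the markup amount:
30% of $52 = $15.60
Add to cost:
$52 + $15.60 = $67.60

$67.60


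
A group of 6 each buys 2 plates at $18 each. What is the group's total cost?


Cost per person:
2 x $18 = $36
Group total:
6 x $36 = $216

$216


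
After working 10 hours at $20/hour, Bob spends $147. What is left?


Calculate earnings:
10 x $20 = $200
Subtract spending:
$200 - $147 = $53

$53


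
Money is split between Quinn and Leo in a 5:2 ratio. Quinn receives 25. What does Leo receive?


Find the multiplier:
25 / 5 = 5
Apply to Leo's share:
2 x 5 = 10

10


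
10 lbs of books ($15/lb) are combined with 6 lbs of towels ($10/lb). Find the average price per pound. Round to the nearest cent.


Cost of books:
10 x $15 = $150
Cost of towels:
6 x $10 = $60
Total cost: $150 + $60 = $210
Total weight: 16 lbs
Average: $210 / 16 = $13.125 ≈ $13.13/lb

$13.13/lb


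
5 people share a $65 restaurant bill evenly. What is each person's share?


Total bill: $65
Number of people: 5
Each pays: $65 / 5 = $13

$13


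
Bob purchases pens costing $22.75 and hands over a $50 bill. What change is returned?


Start with the amount paid:
$50
Subtract the price:
$50 - $22.75 = $27.25

$27.25


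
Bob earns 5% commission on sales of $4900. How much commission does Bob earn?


Convert rate to decimal:
5% = 0.05
Multiply by sales:
$4900 x 0.05 = $245

$245


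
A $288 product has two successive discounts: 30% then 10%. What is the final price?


First discount:
30% of $288 = $86.40
Price after first discount:
$288 - $86.40 = $201.60
Second discount:
10% of $201.60 = $20.16
Final price:
$201.60 - $20.16 = $181.44

$181.44


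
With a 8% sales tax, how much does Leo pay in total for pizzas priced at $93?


Calculate the tax:
8% of $93 = $7.44
Add tax to price:
$93 + $7.44 = $100.44

$100.44


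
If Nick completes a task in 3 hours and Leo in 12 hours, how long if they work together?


Nick's rate: 1/3 of the job per hour
Leo's rate: 1/12 of the job per hour
Combined rate: 1/3 + 1/12 = 5/12 per hour
Time = 1 / (5/12) = 12/5 = 2.4 hours

2.4 hours


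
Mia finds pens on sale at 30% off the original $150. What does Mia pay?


Calculate the discount amount:
30% of $150 = $45
Subtract from original:
$150 - $45 = $105

$105


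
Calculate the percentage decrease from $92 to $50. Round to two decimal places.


Find the absolute change:
|50 - 92| = 42
Divide by original and multiply by 100:
42 / 92 x 100 = 45.6521...% ≈ 45.65%

45.65%


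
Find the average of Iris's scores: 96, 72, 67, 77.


Add the scores:
96 + 72 + 67 + 77 = 312
Divide by the number of tests:
312 / 4 = 78

78


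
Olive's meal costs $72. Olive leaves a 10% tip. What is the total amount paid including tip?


Calculate the tip:
10% of $72 = $7.20
Add tip to meal cost:
$72 + $7.20 = $79.20

$79.20


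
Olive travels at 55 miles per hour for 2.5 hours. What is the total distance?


Use the formula: distance = speed x time
Speed = 55 mph, Time = 2.5 hours
55 x 2.5 = 137.5 miles

137.5 miles


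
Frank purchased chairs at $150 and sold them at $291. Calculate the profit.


Selling price = $291
Cost price = $150
Profit = selling price - cost price:
Profit = $291 - $150 = $141

$141


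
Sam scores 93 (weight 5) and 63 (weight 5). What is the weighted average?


Weighted sum:
5 x 93 + 5 x 63 = 780
Total weight:
5 + 5 = 10
Weighted average:
780 / 10 = 78

78


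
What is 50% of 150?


Convert percentage to decimal:
50% = 0.5
Multiply:
150 x 0.5 = 75

75


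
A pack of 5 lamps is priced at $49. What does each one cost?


Total cost: $49
Number of items: 5
Unit price: $49 / 5 = $9.80

$9.80


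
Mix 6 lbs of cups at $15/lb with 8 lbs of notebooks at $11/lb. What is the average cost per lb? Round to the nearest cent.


Cost of cups:
6 x $15 = $90
Cost of notebooks:
8 x $11 = $88
Total cost: $90 + $88 = $178
Total weight: 14 lbs
Average: $178 / 14 = $12.7142... ≈ $12.71/lb

$12.71/lb


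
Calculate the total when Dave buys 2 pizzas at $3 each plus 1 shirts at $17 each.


Cost of pizzas:
2 x $3 = $6
Cost of shirts:
1 x $17 = $17
Add both:
$6 + $17 = $23

$23


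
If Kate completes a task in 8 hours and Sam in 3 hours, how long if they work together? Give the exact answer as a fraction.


Kate's rate: 1/8 of the job per hour
Sam's rate: 1/3 of the job per hour
Combined rate: 1/8 + 1/3 = 11/24 per hour
Time = 1 / (11/24) = 24/11 hours (≈ 2.18 hours)

24/11 hours


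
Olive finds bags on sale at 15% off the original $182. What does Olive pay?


Calculate the discount amount:
15% of $182 = $27.30
Subtract from original:
$182 - $27.30 = $154.70

$154.70


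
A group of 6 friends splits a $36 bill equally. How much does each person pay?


Total bill: $36
Number of people: 6
Each pays: $36 / 6 = $6

$6


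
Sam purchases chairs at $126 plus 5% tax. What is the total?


Calculate the tax:
5% of $126 = $6.30
Add tax to price:
$126 + $6.30 = $132.30

$132.30


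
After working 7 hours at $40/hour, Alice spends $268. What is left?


Calculate earnings:
7 x $40 = $280
Subtract spending:
$280 - $268 = $12

$12


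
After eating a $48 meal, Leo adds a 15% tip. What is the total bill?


Calculate the tip:
15% of $48 = $7.20
Add tip to meal cost:
$48 + $7.20 = $55.20

$55.20


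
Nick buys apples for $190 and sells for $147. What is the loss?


Selling price = $147
Cost price = $190
Loss = cost price - selling price:
Loss = $190 - $147 = $43

$43


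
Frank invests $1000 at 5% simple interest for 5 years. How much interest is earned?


Use the formula I = P x R x T / 100
P x R x T = 1000 x 5 x 5 = 25000
I = 25000 / 100 = $250

$250


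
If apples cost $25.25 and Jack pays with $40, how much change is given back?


Start with the amount paid:
$40
Subtract the price:
$40 - $25.25 = $14.75

$14.75


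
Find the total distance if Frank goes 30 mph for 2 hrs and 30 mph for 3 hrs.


Leg 1 distance:
30 x 2 = 60 miles
Leg 2 distance:
30 x 3 = 90 miles
Total distance:
60 + 90 = 150 miles

150 miles


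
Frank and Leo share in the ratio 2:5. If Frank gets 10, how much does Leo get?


Find the multiplier:
10 / 2 = 5
Apply to Leo's share:
5 x 5 = 25

25


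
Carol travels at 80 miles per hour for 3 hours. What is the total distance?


Use the formula: distance = speed x time
Speed = 80 mph, Time = 3 hours
80 x 3 = 240 miles

240 miles


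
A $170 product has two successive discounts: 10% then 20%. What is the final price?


First discount:
10% of $170 = $17
Price after first discount:
$170 - $17 = $153
Second discount:
20% of $153 = $30.60
Final price:
$153 - $30.60 = $122.40

$122.40


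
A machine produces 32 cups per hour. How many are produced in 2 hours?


Production rate: 32 cups per hour
Time: 2 hours
Total: 32 x 2 = 64 cups

64 cups


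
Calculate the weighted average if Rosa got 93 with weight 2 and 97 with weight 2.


Weighted sum:
2 x 93 + 2 x 97 = 380
Total weight:
2 + 2 = 4
Weighted average:
380 / 4 = 95

95


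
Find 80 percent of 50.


Convert percentage to decimal:
80% = 0.8
Multiply:
50 x 0.8 = 40

40


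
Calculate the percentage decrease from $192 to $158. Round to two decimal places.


Find the absolute change:
|158 - 192| = 34
Divide by original and multiply by 100:
34 / 192 x 100 = 17.7083...% ≈ 17.71%

17.71%


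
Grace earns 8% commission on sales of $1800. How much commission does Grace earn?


Convert rate to decimal:
8% = 0.08
Multiply by sales:
$1800 x 0.08 = $144

$144


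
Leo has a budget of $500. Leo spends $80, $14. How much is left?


Add up expenses:
$80 + $14 = $94
Subtract from budget:
$500 - $94 = $406

$406


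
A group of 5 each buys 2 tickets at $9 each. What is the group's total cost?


Cost per person:
2 x $9 = $18
Group total:
5 x $18 = $90

$90


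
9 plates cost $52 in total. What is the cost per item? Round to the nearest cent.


Total cost: $52
Number of items: 9
Unit price: $52 / 9 = $5.7777... ≈ $5.78

$5.78


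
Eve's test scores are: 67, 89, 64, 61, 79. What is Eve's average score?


Add the scores:
67 + 89 + 64 + 61 + 79 = 360
Divide by the number of tests:
360 / 5 = 72

72


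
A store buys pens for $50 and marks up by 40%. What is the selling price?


Calculate the markup amount:
40% of $50 = $20
Add to cost:
$50 + $20 = $70

$70


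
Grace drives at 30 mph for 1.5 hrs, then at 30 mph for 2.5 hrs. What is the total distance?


Leg 1 distance:
30 x 1.5 = 45 miles
Leg 2 distance:
30 x 2.5 = 75 miles
Total distance:
45 + 75 = 120 miles

120 miles


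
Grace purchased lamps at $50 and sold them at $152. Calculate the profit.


Selling price = $152
Cost price = $50
Profit = selling price - cost price:
Profit = $152 - $50 = $102

$102


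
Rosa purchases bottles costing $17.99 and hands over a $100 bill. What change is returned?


Start with the amount paid:
$100
Subtract the price:
$100 - $17.99 = $82.01

$82.01


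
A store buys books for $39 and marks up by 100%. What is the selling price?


Calculate the markup amount:
100% of $39 = $39
Add to cost:
$39 + $39 = $78

$78


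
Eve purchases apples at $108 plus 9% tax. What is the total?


Calculate the tax:
9% of $108 = $9.72
Add tax to price:
$108 + $9.72 = $117.72

$117.72


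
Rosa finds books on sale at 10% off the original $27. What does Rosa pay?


Calculate the discount amount:
10% of $27 = $2.70
Subtract from original:
$27 - $2.70 = $24.30

$24.30


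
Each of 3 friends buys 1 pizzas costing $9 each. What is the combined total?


Cost per person:
1 x $9 = $9
Group total:
3 x $9 = $27

$27


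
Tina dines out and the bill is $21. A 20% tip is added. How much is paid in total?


Calculate the tip:
20% of $21 = $4.20
Add tip to meal cost:
$21 + $4.20 = $25.20

$25.20


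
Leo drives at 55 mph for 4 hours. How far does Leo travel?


Use the formula: distance = speed x time
Speed = 55 mph, Time = 4 hours
55 x 4 = 220 miles

220 miles


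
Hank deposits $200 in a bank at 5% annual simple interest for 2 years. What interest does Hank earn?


Use the formula I = P x R x T / 100
P x R x T = 200 x 5 x 2 = 2000
I = 2000 / 100 = $20

$20


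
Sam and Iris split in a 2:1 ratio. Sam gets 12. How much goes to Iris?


Find the multiplier:
12 / 2 = 6
Apply to Iris's share:
1 x 6 = 6

6


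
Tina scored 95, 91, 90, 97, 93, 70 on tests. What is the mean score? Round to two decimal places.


Add the scores:
95 + 91 + 90 + 97 + 93 + 70 = 536
Divide by the number of tests:
536 / 6 = 89.3333... ≈ 89.33

89.33


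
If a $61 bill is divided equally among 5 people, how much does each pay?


Total bill: $61
Number of people: 5
Each pays: $61 / 5 = $12.20

$12.20


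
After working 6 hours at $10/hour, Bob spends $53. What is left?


Calculate earnings:
6 x $10 = $60
Subtract spending:
$60 - $53 = $7

$7


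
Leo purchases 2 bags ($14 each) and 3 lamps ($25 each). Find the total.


Cost of bags:
2 x $14 = $28
Cost of lamps:
3 x $25 = $75
Add both:
$28 + $75 = $103

$103


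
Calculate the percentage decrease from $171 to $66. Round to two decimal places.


Find the absolute change:
|66 - 171| = 105
Divide by original and multiply by 100:
105 / 171 x 100 = 61.4035...% ≈ 61.4%

61.4%


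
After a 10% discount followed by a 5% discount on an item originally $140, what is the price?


First discount:
10% of $140 = $14
Price after first discount:
$140 - $14 = $126
Second discount:
5% of $126 = $6.30
Final price:
$126 - $6.30 = $119.70

$119.70


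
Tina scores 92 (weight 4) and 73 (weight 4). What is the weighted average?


Weighted sum:
4 x 92 + 4 x 73 = 660
Total weight:
4 + 4 = 8
Weighted average:
660 / 8 = 82.5

82.5


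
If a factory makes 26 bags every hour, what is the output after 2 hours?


Production rate: 26 bags per hour
Time: 2 hours
Total: 26 x 2 = 52 bags

52 bags


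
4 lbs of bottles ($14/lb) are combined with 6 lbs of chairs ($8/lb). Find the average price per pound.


Cost of bottles:
4 x $14 = $56
Cost of chairs:
6 x $8 = $48
Total cost: $56 + $48 = $104
Total weight: 10 lbs
Average: $104 / 10 = $10.40/lb

$10.40/lb


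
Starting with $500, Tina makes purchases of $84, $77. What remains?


Add up expenses:
$84 + $77 = $161
Subtract from budget:
$500 - $161 = $339

$339


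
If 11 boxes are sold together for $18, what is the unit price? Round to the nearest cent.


Total cost: $18
Number of items: 11
Unit price: $18 / 11 = $1.6363... ≈ $1.64

$1.64


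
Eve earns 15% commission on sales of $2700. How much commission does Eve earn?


Convert rate to decimal:
15% = 0.15
Multiply by sales:
$2700 x 0.15 = $405

$405


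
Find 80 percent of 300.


Convert percentage to decimal:
80% = 0.8
Multiply:
300 x 0.8 = 240

240


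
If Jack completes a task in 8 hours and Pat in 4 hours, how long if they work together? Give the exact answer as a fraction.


Jack's rate: 1/8 of the job per hour
Pat's rate: 1/4 of the job per hour
Combined rate: 1/8 + 1/4 = 3/8 per hour
Time = 1 / (3/8) = 8/3 hours (≈ 2.67 hours)

8/3 hours


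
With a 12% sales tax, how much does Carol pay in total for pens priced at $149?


Calculate the tax:
12% of $149 = $17.88
Add tax to price:
$149 + $17.88 = $166.88

$166.88


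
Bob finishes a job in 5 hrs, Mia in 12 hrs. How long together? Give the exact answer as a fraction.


Bob's rate: 1/5 of the job per hour
Mia's rate: 1/12 of the job per hour
Combined rate: 1/5 + 1/12 = 17/60 per hour
Time = 1 / (17/60) = 60/17 hours (≈ 3.53 hours)

60/17 hours


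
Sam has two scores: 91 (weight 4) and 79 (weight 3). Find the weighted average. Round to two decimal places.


Weighted sum:
4 x 91 + 3 x 79 = 601
Total weight:
4 + 3 = 7
Weighted average:
601 / 7 = 85.8571... ≈ 85.86

85.86


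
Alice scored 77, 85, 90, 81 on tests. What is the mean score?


Add the scores:
77 + 85 + 90 + 81 = 333
Divide by the number of tests:
333 / 4 = 83.25

83.25


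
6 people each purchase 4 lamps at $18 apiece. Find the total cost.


Cost per person:
4 x $18 = $72
Group total:
6 x $72 = $432

$432


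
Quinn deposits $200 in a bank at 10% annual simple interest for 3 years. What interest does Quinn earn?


Use the formula I = P x R x T / 100
P x R x T = 200 x 10 x 3 = 6000
I = 6000 / 100 = $60

$60


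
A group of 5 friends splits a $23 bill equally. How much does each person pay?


Total bill: $23
Number of people: 5
Each pays: $23 / 5 = $4.60

$4.60


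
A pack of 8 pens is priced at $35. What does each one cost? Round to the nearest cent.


Total cost: $35
Number of items: 8
Unit price: $35 / 8 = $4.375 ≈ $4.38

$4.38


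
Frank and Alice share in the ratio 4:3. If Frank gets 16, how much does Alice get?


Find the multiplier:
16 / 4 = 4
Apply to Alice's share:
3 x 4 = 12

12


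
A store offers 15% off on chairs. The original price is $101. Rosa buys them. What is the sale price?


Calculate the discount amount:
15% of $101 = $15.15
Subtract from original:
$101 - $15.15 = $85.85

$85.85


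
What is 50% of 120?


Convert percentage to decimal:
50% = 0.5
Multiply:
120 x 0.5 = 60

60


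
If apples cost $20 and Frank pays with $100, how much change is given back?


Start with the amount paid:
$100
Subtract the price:
$100 - $20 = $80

$80


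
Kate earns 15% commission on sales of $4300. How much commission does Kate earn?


Convert rate to decimal:
15% = 0.15
Multiply by sales:
$4300 x 0.15 = $645

$645


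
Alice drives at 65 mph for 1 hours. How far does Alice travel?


Use the formula: distance = speed x time
Speed = 65 mph, Time = 1 hours
65 x 1 = 65 miles

65 miles


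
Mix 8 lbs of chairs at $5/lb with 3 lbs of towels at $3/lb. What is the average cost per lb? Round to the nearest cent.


Cost of chairs:
8 x $5 = $40
Cost of towels:
3 x $3 = $9
Total cost: $40 + $9 = $49
Total weight: 11 lbs
Average: $49 / 11 = $4.4545... ≈ $4.45/lb

$4.45/lb


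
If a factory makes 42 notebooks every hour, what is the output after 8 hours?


Production rate: 42 notebooks per hour
Time: 8 hours
Total: 42 x 8 = 336 notebooks

336 notebooks


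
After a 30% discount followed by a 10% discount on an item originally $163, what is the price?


First discount:
30% of $163 = $48.90
Price after first discount:
$163 - $48.90 = $114.10
Second discount:
10% of $114.10 = $11.41
Final price:
$114.10 - $11.41 = $102.69

$102.69


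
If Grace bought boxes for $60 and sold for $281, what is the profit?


Selling price = $281
Cost price = $60
Profit = selling price - cost price:
Profit = $281 - $60 = $221

$221


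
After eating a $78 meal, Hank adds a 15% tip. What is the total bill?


Calculate the tip:
15% of $78 = $11.70
Add tip to meal cost:
$78 + $11.70 = $89.70

$89.70


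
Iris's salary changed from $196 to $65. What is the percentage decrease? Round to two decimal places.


Find the absolute change:
|65 - 196| = 131
Divide by original and multiply by 100:
131 / 196 x 100 = 66.8367...% ≈ 66.84%

66.84%


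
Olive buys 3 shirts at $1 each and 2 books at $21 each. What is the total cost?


Cost of shirts:
3 x $1 = $3
Cost of books:
2 x $21 = $42
Add both:
$3 + $42 = $45

$45


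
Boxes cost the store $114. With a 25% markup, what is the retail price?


Calculate the markup amount:
25% of $114 = $28.50
Add to cost:
$114 + $28.50 = $142.50

$142.50


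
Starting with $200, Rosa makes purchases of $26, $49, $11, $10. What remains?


Add up expenses:
$26 + $49 + $11 + $10 = $96
Subtract from budget:
$200 - $96 = $104

$104


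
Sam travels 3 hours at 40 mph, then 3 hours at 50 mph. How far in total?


Leg 1 distance:
40 x 3 = 120 miles
Leg 2 distance:
50 x 3 = 150 miles
Total distance:
120 + 150 = 270 miles

270 miles


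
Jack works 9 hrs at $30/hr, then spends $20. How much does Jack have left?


Calculate earnings:
9 x $30 = $270
Subtract spending:
$270 - $20 = $250

$250


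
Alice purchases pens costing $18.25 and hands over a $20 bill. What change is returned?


Start with the amount paid:
$20
Subtract the price:
$20 - $18.25 = $1.75

$1.75


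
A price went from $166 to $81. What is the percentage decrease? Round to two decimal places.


Find the absolute change:
|81 - 166| = 85
Divide by original and multiply by 100:
85 / 166 x 100 = 51.2048...% ≈ 51.2%

51.2%


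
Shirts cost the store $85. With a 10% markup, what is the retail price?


Calculate the markup amount:
10% of $85 = $8.50
Add to cost:
$85 + $8.50 = $93.50

$93.50


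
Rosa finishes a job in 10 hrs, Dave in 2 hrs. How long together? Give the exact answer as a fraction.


Rosa's rate: 1/10 of the job per hour
Dave's rate: 1/2 of the job per hour
Combined rate: 1/10 + 1/2 = 3/5 per hour
Time = 1 / (3/5) = 5/3 hours (≈ 1.67 hours)

5/3 hours


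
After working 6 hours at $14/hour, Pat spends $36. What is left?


Calculate earnings:
6 x $14 = $84
Subtract spending:
$84 - $36 = $48

$48


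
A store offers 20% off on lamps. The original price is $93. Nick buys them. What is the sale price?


Calculate the discount amount:
20% of $93 = $18.60
Subtract from original:
$93 - $18.60 = $74.40

$74.40


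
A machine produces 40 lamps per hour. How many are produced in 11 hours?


Production rate: 40 lamps per hour
Time: 11 hours
Total: 40 x 11 = 440 lamps

440 lamps


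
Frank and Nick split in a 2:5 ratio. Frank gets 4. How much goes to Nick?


Find the multiplier:
4 / 2 = 2
Apply to Nick's share:
5 x 2 = 10

10


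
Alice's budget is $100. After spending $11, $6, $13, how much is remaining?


Add up expenses:
$11 + $6 + $13 = $30
Subtract from budget:
$100 - $30 = $70

$70


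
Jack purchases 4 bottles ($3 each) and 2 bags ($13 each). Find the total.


Cost of bottles:
4 x $3 = $12
Cost of bags:
2 x $13 = $26
Add both:
$12 + $26 = $38

$38


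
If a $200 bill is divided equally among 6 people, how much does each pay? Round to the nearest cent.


Total bill: $200
Number of people: 6
Each pays: $200 / 6 = $33.3333... ≈ $33.33

$33.33


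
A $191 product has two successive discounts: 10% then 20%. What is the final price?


First discount:
10% of $191 = $19.10
Price after first discount:
$191 - $19.10 = $171.90
Second discount:
20% of $171.90 = $34.38
Final price:
$171.90 - $34.38 = $137.52

$137.52


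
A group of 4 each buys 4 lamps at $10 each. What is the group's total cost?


Cost per person:
4 x $10 = $40
Group total:
4 x $40 = $160

$160


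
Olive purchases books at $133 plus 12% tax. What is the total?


Calculate the tax:
12% of $133 = $15.96
Add tax to price:
$133 + $15.96 = $148.96

$148.96


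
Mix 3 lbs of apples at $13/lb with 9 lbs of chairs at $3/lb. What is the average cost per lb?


Cost of apples:
3 x $13 = $39
Cost of chairs:
9 x $3 = $27
Total cost: $39 + $27 = $66
Total weight: 12 lbs
Average: $66 / 12 = $5.50/lb

$5.50/lb


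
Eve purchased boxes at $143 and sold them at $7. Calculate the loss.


Selling price = $7
Cost price = $143
Loss = cost price - selling price:
Loss = $143 - $7 = $136

$136


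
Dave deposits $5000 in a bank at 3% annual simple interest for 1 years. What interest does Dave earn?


Use the formula I = P x R x T / 100
P x R x T = 5000 x 3 x 1 = 15000
I = 15000 / 100 = $150

$150


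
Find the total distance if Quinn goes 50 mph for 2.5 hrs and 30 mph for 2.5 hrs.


Leg 1 distance:
50 x 2.5 = 125 miles
Leg 2 distance:
30 x 2.5 = 75 miles
Total distance:
125 + 75 = 200 miles

200 miles


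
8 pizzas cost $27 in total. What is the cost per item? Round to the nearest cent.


Total cost: $27
Number of items: 8
Unit price: $27 / 8 = $3.375 ≈ $3.38

$3.38


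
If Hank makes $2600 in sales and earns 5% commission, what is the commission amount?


Convert rate to decimal:
5% = 0.05
Multiply by sales:
$2600 x 0.05 = $130

$130


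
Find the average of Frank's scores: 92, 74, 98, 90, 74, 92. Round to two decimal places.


Add the scores:
92 + 74 + 98 + 90 + 74 + 92 = 520
Divide by the number of tests:
520 / 6 = 86.6666... ≈ 86.67

86.67


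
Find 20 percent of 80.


Convert percentage to decimal:
20% = 0.2
Multiply:
80 x 0.2 = 16

16


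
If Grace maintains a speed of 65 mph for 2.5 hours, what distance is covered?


Use the formula: distance = speed x time
Speed = 65 mph, Time = 2.5 hours
65 x 2.5 = 162.5 miles

162.5 miles


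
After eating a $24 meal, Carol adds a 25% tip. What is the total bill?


Calculate the tip:
25% of $24 = $6
Add tip to meal cost:
$24 + $6 = $30

$30


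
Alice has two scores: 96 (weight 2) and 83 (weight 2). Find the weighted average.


Weighted sum:
2 x 96 + 2 x 83 = 358
Total weight:
2 + 2 = 4
Weighted average:
358 / 4 = 89.5

89.5


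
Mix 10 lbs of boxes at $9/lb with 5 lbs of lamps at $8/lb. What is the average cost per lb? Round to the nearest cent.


Cost of boxes:
10 x $9 = $90
Cost of lamps:
5 x $8 = $40
Total cost: $90 + $40 = $130
Total weight: 15 lbs
Average: $130 / 15 = $8.6666... ≈ $8.67/lb

$8.67/lb


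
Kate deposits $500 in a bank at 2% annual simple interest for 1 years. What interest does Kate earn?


Use the formula I = P x R x T / 100
P x R x T = 500 x 2 x 1 = 1000
I = 1000 / 100 = $10

$10


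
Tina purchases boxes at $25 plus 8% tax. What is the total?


Calculate the tax:
8% of $25 = $2
Add tax to price:
$25 + $2 = $27

$27


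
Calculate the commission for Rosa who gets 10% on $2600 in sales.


Convert rate to decimal:
10% = 0.1
Multiply by sales:
$2600 x 0.1 = $260

$260


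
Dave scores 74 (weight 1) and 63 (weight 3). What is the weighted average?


Weighted sum:
1 x 74 + 3 x 63 = 263
Total weight:
1 + 3 = 4
Weighted average:
263 / 4 = 65.75

65.75


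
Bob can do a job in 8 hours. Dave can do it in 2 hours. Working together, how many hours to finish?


Bob's rate: 1/8 of the job per hour
Dave's rate: 1/2 of the job per hour
Combined rate: 1/8 + 1/2 = 5/8 per hour
Time = 1 / (5/8) = 8/5 = 1.6 hours

1.6 hours


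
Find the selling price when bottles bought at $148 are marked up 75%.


Calculate the markup amount:
75% of $148 = $111
Add to cost:
$148 + $111 = $259

$259


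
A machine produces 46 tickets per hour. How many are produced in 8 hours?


Production rate: 46 tickets per hour
Time: 8 hours
Total: 46 x 8 = 368 tickets

368 tickets


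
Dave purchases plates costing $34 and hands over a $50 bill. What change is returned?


Start with the amount paid:
$50
Subtract the price:
$50 - $34 = $16

$16


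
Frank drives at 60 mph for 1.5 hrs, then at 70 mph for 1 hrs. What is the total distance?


Leg 1 distance:
60 x 1.5 = 90 miles
Leg 2 distance:
70 x 1 = 70 miles
Total distance:
90 + 70 = 160 miles

160 miles


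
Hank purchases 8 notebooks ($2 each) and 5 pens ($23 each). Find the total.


Cost of notebooks:
8 x $2 = $16
Cost of pens:
5 x $23 = $115
Add both:
$16 + $115 = $131

$131


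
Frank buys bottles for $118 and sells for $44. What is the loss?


Selling price = $44
Cost price = $118
Loss = cost price - selling price:
Loss = $118 - $44 = $74

$74


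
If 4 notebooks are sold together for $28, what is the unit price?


Total cost: $28
Number of items: 4
Unit price: $28 / 4 = $7

$7


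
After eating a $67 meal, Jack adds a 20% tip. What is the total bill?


Calculate the tip:
20% of $67 = $13.40
Add tip to meal cost:
$67 + $13.40 = $80.40

$80.40
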